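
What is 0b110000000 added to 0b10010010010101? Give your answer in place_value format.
Convert 0b110000000 (binary) → 256 + 128 = 384 (decimal)
Convert 0b10010010010101 (binary) → 8192 + 1024 + 128 + 16 + 4 + 1 = 9365 (decimal)
Compute 384 + 9365 = 9749
Convert 9749 (decimal) → 9749 = 9×1000 + 7×100 + 4×10 + 9 → 9 thousands, 7 hundreds, 4 tens, 9 ones (place-value notation)
9 thousands, 7 hundreds, 4 tens, 9 ones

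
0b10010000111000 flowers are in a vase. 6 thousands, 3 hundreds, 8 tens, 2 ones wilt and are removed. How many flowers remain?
Convert 0b10010000111000 (binary) → 8192 + 1024 + 32 + 16 + 8 = 9272 (decimal)
Convert 6 thousands, 3 hundreds, 8 tens, 2 ones (place-value notation) → 6×1000 + 3×100 + 8×10 + 2 = 6382 (decimal)
Compute 9272 - 6382 = 2890
2890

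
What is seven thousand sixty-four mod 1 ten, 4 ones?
Convert seven thousand sixty-four (English words) → 7×1000 + 64 = 7064 (decimal)
Convert 1 ten, 4 ones (place-value notation) → 1×10 + 4 = 14 (decimal)
Compute 7064 mod 14 = 8
8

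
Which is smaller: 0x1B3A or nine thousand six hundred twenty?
Convert 0x1B3A (hexadecimal) → 1×4096 + 11×256 + 3×16 + 10 = 6970 (decimal)
Convert nine thousand six hundred twenty (English words) → 9×1000 + 6×100 + 20 = 9620 (decimal)
Compare 6970 vs 9620: smaller = 6970
6970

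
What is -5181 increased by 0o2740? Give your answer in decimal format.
Convert 0o2740 (octal) → 2×512 + 7×64 + 4×8 = 1504 (decimal)
Compute -5181 + 1504 = -3677
-3677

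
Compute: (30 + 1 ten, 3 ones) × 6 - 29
Convert 1 ten, 3 ones (place-value notation) → 1×10 + 3 = 13 (decimal)
Expression in decimal: (30 + 13) × 6 - 29
Parentheses first: 30 + 13 = 43
Multiply: 43 × 6 = 258
Subtract: 258 - 29 = 229
229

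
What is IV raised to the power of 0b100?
Convert IV (Roman numeral) → 4 (decimal)
Convert 0b100 (binary) → 4 (decimal)
Compute 4 ^ 4 = 256
256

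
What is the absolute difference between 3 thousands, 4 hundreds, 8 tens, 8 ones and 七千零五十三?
Convert 3 thousands, 4 hundreds, 8 tens, 8 ones (place-value notation) → 3×1000 + 4×100 + 8×10 + 8 = 3488 (decimal)
Convert 七千零五十三 (Chinese numeral) → 7×1000 + 5×10 + 3 = 7053 (decimal)
Compute |3488 - 7053| = 3565
3565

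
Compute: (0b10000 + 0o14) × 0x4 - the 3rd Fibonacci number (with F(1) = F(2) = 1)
Convert 0b10000 (binary) → 16 (decimal)
Convert 0o14 (octal) → 1×8 + 4 = 12 (decimal)
Convert 0x4 (hexadecimal) → 4 (decimal)
Convert the 3rd Fibonacci number (with F(1) = F(2) = 1) (Fibonacci index) → 1, 1, 2 → 2 (decimal)
Expression in decimal: (16 + 12) × 4 - 2
Parentheses first: 16 + 12 = 28
Multiply: 28 × 4 = 112
Subtract: 112 - 2 = 110
110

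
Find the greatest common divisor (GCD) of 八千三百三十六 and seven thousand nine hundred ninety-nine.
Convert 八千三百三十六 (Chinese numeral) → 8×1000 + 3×100 + 3×10 + 6 = 8336 (decimal)
Convert seven thousand nine hundred ninety-nine (English words) → 7×1000 + 9×100 + 99 = 7999 (decimal)
Compute gcd(8336, 7999) = 1
1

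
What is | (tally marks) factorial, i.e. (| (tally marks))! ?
Convert | (tally marks) → 1 (decimal)
Compute 1! = 1
1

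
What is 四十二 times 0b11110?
Convert 四十二 (Chinese numeral) → 4×10 + 2 = 42 (decimal)
Convert 0b11110 (binary) → 16 + 8 + 4 + 2 = 30 (decimal)
Compute 42 × 30 = 1260
1260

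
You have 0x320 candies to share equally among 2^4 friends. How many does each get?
Convert 0x320 (hexadecimal) → 3×256 + 2×16 = 800 (decimal)
Convert 2^4 (power) → 16 (decimal)
Compute 800 ÷ 16 = 50
50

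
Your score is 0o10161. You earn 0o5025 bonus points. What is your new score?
Convert 0o10161 (octal) → 1×4096 + 1×64 + 6×8 + 1 = 4209 (decimal)
Convert 0o5025 (octal) → 5×512 + 2×8 + 5 = 2581 (decimal)
Compute 4209 + 2581 = 6790
6790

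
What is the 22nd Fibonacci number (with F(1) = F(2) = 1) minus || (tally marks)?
The 22nd Fibonacci number (with F(1) = F(2) = 1) = 17711
Convert || (tally marks) → 2 (decimal)
Compute 17711 - 2 = 17709
17709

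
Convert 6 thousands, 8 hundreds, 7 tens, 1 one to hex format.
Convert 6 thousands, 8 hundreds, 7 tens, 1 one (place-value notation) → 6×1000 + 8×100 + 7×10 + 1 = 6871 (decimal)
Convert 6871 (decimal) → 6871 = 1×4096 + 10×256 + 13×16 + 7 → 0x1AD7 (hexadecimal)
0x1AD7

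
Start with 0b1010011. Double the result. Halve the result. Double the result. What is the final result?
Convert 0b1010011 (binary) → 64 + 16 + 2 + 1 = 83 (decimal)
Start: 83
83 × 2 = 166
166 ÷ 2 = 83
83 × 2 = 166
166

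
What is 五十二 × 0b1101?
Convert 五十二 (Chinese numeral) → 5×10 + 2 = 52 (decimal)
Convert 0b1101 (binary) → 8 + 4 + 1 = 13 (decimal)
Compute 52 × 13 = 676
676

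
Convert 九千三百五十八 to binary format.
Convert 九千三百五十八 (Chinese numeral) → 9×1000 + 3×100 + 5×10 + 8 = 9358 (decimal)
Convert 9358 (decimal) → 9358 = 8192 + 1024 + 128 + 8 + 4 + 2 → 0b10010010001110 (binary)
0b10010010001110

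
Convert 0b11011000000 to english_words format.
Convert 0b11011000000 (binary) → 1024 + 512 + 128 + 64 = 1728 (decimal)
Convert 1728 (decimal) → 1728 = 1×1000 + 7×100 + 28 → one thousand seven hundred twenty-eight (English words)
one thousand seven hundred twenty-eight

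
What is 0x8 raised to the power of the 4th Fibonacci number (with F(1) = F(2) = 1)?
Convert 0x8 (hexadecimal) → 8 (decimal)
Convert the 4th Fibonacci number (with F(1) = F(2) = 1) (Fibonacci index) → 1, 1, 2, 3 → 3 (decimal)
Compute 8 ^ 3 = 512
512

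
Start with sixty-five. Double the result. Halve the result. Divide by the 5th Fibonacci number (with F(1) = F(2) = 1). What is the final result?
Convert sixty-five (English words) → 65 (decimal)
Start: 65
65 × 2 = 130
130 ÷ 2 = 65
Convert the 5th Fibonacci number (with F(1) = F(2) = 1) (Fibonacci index) → 1, 1, 2, 3, 5 → 5 (decimal)
65 ÷ 5 = 13
13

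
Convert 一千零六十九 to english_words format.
Convert 一千零六十九 (Chinese numeral) → 1×1000 + 6×10 + 9 = 1069 (decimal)
Convert 1069 (decimal) → 1069 = 1×1000 + 69 → one thousand sixty-nine (English words)
one thousand sixty-nine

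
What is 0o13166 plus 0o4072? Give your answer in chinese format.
Convert 0o13166 (octal) → 1×4096 + 3×512 + 1×64 + 6×8 + 6 = 5750 (decimal)
Convert 0o4072 (octal) → 4×512 + 7×8 + 2 = 2106 (decimal)
Compute 5750 + 2106 = 7856
Convert 7856 (decimal) → 7856 = 7×1000 + 8×100 + 5×10 + 6 → 七千八百五十六 (Chinese numeral)
七千八百五十六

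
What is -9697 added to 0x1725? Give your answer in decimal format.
Convert 0x1725 (hexadecimal) → 1×4096 + 7×256 + 2×16 + 5 = 5925 (decimal)
Compute -9697 + 5925 = -3772
-3772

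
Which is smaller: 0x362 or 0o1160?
Convert 0x362 (hexadecimal) → 3×256 + 6×16 + 2 = 866 (decimal)
Convert 0o1160 (octal) → 1×512 + 1×64 + 6×8 = 624 (decimal)
Compare 866 vs 624: smaller = 624
624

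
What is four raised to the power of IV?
Convert four (English words) → 4 (decimal)
Convert IV (Roman numeral) → 4 (decimal)
Compute 4 ^ 4 = 256
256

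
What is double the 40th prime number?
The 40th prime number = 173
Compute 173 × 2 = 346
346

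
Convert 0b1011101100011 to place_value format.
Convert 0b1011101100011 (binary) → 4096 + 1024 + 512 + 256 + 64 + 32 + 2 + 1 = 5987 (decimal)
Convert 5987 (decimal) → 5987 = 5×1000 + 9×100 + 8×10 + 7 → 5 thousands, 9 hundreds, 8 tens, 7 ones (place-value notation)
5 thousands, 9 hundreds, 8 tens, 7 ones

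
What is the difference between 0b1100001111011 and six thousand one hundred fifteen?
Convert 0b1100001111011 (binary) → 4096 + 2048 + 64 + 32 + 16 + 8 + 2 + 1 = 6267 (decimal)
Convert six thousand one hundred fifteen (English words) → 6×1000 + 1×100 + 15 = 6115 (decimal)
Difference: |6267 - 6115| = 152
152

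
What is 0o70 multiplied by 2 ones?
Convert 0o70 (octal) → 7×8 = 56 (decimal)
Convert 2 ones (place-value notation) → 2 (decimal)
Compute 56 × 2 = 112
112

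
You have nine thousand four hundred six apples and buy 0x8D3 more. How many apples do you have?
Convert nine thousand four hundred six (English words) → 9×1000 + 4×100 + 6 = 9406 (decimal)
Convert 0x8D3 (hexadecimal) → 8×256 + 13×16 + 3 = 2259 (decimal)
Compute 9406 + 2259 = 11665
11665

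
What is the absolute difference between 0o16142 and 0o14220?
Convert 0o16142 (octal) → 1×4096 + 6×512 + 1×64 + 4×8 + 2 = 7266 (decimal)
Convert 0o14220 (octal) → 1×4096 + 4×512 + 2×64 + 2×8 = 6288 (decimal)
Compute |7266 - 6288| = 978
978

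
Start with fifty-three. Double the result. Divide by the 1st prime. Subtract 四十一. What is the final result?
Convert fifty-three (English words) → 53 (decimal)
Start: 53
53 × 2 = 106
Convert the 1st prime (prime index) → 2 (decimal)
106 ÷ 2 = 53
Convert 四十一 (Chinese numeral) → 4×10 + 1 = 41 (decimal)
53 - 41 = 12
12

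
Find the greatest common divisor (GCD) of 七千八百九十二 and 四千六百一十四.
Convert 七千八百九十二 (Chinese numeral) → 7×1000 + 8×100 + 9×10 + 2 = 7892 (decimal)
Convert 四千六百一十四 (Chinese numeral) → 4×1000 + 6×100 + 1×10 + 4 = 4614 (decimal)
Compute gcd(7892, 4614) = 2
2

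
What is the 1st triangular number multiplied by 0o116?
Convert the 1st triangular number (triangular index) → 1×2/2 = 1 (decimal)
Convert 0o116 (octal) → 1×64 + 1×8 + 6 = 78 (decimal)
Compute 1 × 78 = 78
78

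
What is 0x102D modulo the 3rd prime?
Convert 0x102D (hexadecimal) → 1×4096 + 2×16 + 13 = 4141 (decimal)
Convert the 3rd prime (prime index) → 5 (decimal)
Compute 4141 mod 5 = 1
1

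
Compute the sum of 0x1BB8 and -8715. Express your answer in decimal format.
Convert 0x1BB8 (hexadecimal) → 1×4096 + 11×256 + 11×16 + 8 = 7096 (decimal)
Compute 7096 + -8715 = -1619
-1619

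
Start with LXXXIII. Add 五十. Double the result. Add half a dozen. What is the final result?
Convert LXXXIII (Roman numeral) → 50 + 10 + 10 + 10 + 1 + 1 + 1 = 83 (decimal)
Start: 83
Convert 五十 (Chinese numeral) → 5×10 = 50 (decimal)
83 + 50 = 133
133 × 2 = 266
Convert half a dozen (colloquial) → 6 (decimal)
266 + 6 = 272
272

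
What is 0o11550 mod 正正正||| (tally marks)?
Convert 0o11550 (octal) → 1×4096 + 1×512 + 5×64 + 5×8 = 4968 (decimal)
Convert 正正正||| (tally marks) → 5 + 5 + 5 + 3 = 18 (decimal)
Compute 4968 mod 18 = 0
0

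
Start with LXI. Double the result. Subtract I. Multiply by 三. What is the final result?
Convert LXI (Roman numeral) → 50 + 10 + 1 = 61 (decimal)
Start: 61
61 × 2 = 122
Convert I (Roman numeral) → 1 (decimal)
122 - 1 = 121
Convert 三 (Chinese numeral) → 3 (decimal)
121 × 3 = 363
363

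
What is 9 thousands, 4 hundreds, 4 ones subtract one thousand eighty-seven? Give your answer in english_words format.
Convert 9 thousands, 4 hundreds, 4 ones (place-value notation) → 9×1000 + 4×100 + 4 = 9404 (decimal)
Convert one thousand eighty-seven (English words) → 1×1000 + 87 = 1087 (decimal)
Compute 9404 - 1087 = 8317
Convert 8317 (decimal) → 8317 = 8×1000 + 3×100 + 17 → eight thousand three hundred seventeen (English words)
eight thousand three hundred seventeen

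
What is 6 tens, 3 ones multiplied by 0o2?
Convert 6 tens, 3 ones (place-value notation) → 6×10 + 3 = 63 (decimal)
Convert 0o2 (octal) → 2 (decimal)
Compute 63 × 2 = 126
126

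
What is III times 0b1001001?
Convert III (Roman numeral) → 1 + 1 + 1 = 3 (decimal)
Convert 0b1001001 (binary) → 64 + 8 + 1 = 73 (decimal)
Compute 3 × 73 = 219
219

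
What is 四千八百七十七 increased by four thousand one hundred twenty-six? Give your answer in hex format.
Convert 四千八百七十七 (Chinese numeral) → 4×1000 + 8×100 + 7×10 + 7 = 4877 (decimal)
Convert four thousand one hundred twenty-six (English words) → 4×1000 + 1×100 + 26 = 4126 (decimal)
Compute 4877 + 4126 = 9003
Convert 9003 (decimal) → 9003 = 2×4096 + 3×256 + 2×16 + 11 → 0x232B (hexadecimal)
0x232B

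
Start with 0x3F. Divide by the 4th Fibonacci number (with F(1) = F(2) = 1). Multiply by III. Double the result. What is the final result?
Convert 0x3F (hexadecimal) → 3×16 + 15 = 63 (decimal)
Start: 63
Convert the 4th Fibonacci number (with F(1) = F(2) = 1) (Fibonacci index) → 1, 1, 2, 3 → 3 (decimal)
63 ÷ 3 = 21
Convert III (Roman numeral) → 1 + 1 + 1 = 3 (decimal)
21 × 3 = 63
63 × 2 = 126
126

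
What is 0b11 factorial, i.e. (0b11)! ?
Convert 0b11 (binary) → 2 + 1 = 3 (decimal)
Compute 3! = 6
6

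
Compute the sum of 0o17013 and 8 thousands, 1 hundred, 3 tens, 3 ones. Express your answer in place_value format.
Convert 0o17013 (octal) → 1×4096 + 7×512 + 1×8 + 3 = 7691 (decimal)
Convert 8 thousands, 1 hundred, 3 tens, 3 ones (place-value notation) → 8×1000 + 1×100 + 3×10 + 3 = 8133 (decimal)
Compute 7691 + 8133 = 15824
Convert 15824 (decimal) → 15824 = 15×1000 + 8×100 + 2×10 + 4 → 15 thousands, 8 hundreds, 2 tens, 4 ones (place-value notation)
15 thousands, 8 hundreds, 2 tens, 4 ones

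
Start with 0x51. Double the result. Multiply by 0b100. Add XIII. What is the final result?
Convert 0x51 (hexadecimal) → 5×16 + 1 = 81 (decimal)
Start: 81
81 × 2 = 162
Convert 0b100 (binary) → 4 (decimal)
162 × 4 = 648
Convert XIII (Roman numeral) → 10 + 1 + 1 + 1 = 13 (decimal)
648 + 13 = 661
661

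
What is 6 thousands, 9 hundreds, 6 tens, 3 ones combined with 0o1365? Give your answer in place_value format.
Convert 6 thousands, 9 hundreds, 6 tens, 3 ones (place-value notation) → 6×1000 + 9×100 + 6×10 + 3 = 6963 (decimal)
Convert 0o1365 (octal) → 1×512 + 3×64 + 6×8 + 5 = 757 (decimal)
Compute 6963 + 757 = 7720
Convert 7720 (decimal) → 7720 = 7×1000 + 7×100 + 2×10 → 7 thousands, 7 hundreds, 2 tens (place-value notation)
7 thousands, 7 hundreds, 2 tens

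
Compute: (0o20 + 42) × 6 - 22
Convert 0o20 (octal) → 2×8 = 16 (decimal)
Expression in decimal: (16 + 42) × 6 - 22
Parentheses first: 16 + 42 = 58
Multiply: 58 × 6 = 348
Subtract: 348 - 22 = 326
326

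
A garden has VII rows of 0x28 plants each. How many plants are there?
Convert 0x28 (hexadecimal) → 2×16 + 8 = 40 (decimal)
Convert VII (Roman numeral) → 5 + 1 + 1 = 7 (decimal)
Compute 40 × 7 = 280
280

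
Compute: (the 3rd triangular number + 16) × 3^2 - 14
Convert the 3rd triangular number (triangular index) → 3×4/2 = 6 (decimal)
Convert 3^2 (power) → 9 (decimal)
Expression in decimal: (6 + 16) × 9 - 14
Parentheses first: 6 + 16 = 22
Multiply: 22 × 9 = 198
Subtract: 198 - 14 = 184
184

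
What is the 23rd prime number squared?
The 23rd prime number = 83
Compute 83² = 83 × 83 = 6889
6889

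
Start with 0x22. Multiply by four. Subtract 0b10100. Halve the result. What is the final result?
Convert 0x22 (hexadecimal) → 2×16 + 2 = 34 (decimal)
Start: 34
Convert four (English words) → 4 (decimal)
34 × 4 = 136
Convert 0b10100 (binary) → 16 + 4 = 20 (decimal)
136 - 20 = 116
116 ÷ 2 = 58
58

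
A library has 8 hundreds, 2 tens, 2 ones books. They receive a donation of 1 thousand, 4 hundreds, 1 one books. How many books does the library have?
Convert 8 hundreds, 2 tens, 2 ones (place-value notation) → 8×100 + 2×10 + 2 = 822 (decimal)
Convert 1 thousand, 4 hundreds, 1 one (place-value notation) → 1×1000 + 4×100 + 1 = 1401 (decimal)
Compute 822 + 1401 = 2223
2223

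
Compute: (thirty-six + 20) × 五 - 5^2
Convert thirty-six (English words) → 36 (decimal)
Convert 五 (Chinese numeral) → 5 (decimal)
Convert 5^2 (power) → 25 (decimal)
Expression in decimal: (36 + 20) × 5 - 25
Parentheses first: 36 + 20 = 56
Multiply: 56 × 5 = 280
Subtract: 280 - 25 = 255
255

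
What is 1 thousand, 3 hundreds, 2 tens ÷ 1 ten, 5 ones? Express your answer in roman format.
Convert 1 thousand, 3 hundreds, 2 tens (place-value notation) → 1×1000 + 3×100 + 2×10 = 1320 (decimal)
Convert 1 ten, 5 ones (place-value notation) → 1×10 + 5 = 15 (decimal)
Compute 1320 ÷ 15 = 88
Convert 88 (decimal) → 88 = 50 + 10 + 10 + 10 + 5 + 1 + 1 + 1 → LXXXVIII (Roman numeral)
LXXXVIII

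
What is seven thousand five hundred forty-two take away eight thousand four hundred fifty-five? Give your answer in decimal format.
Convert seven thousand five hundred forty-two (English words) → 7×1000 + 5×100 + 42 = 7542 (decimal)
Convert eight thousand four hundred fifty-five (English words) → 8×1000 + 4×100 + 55 = 8455 (decimal)
Compute 7542 - 8455 = -913
-913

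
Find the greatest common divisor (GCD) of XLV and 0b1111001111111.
Convert XLV (Roman numeral) → 40 + 5 = 45 (decimal)
Convert 0b1111001111111 (binary) → 4096 + 2048 + 1024 + 512 + 64 + 32 + 16 + 8 + 4 + 2 + 1 = 7807 (decimal)
Compute gcd(45, 7807) = 1
1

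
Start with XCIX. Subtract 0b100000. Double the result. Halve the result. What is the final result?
Convert XCIX (Roman numeral) → 90 + 9 = 99 (decimal)
Start: 99
Convert 0b100000 (binary) → 32 (decimal)
99 - 32 = 67
67 × 2 = 134
134 ÷ 2 = 67
67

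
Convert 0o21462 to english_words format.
Convert 0o21462 (octal) → 2×4096 + 1×512 + 4×64 + 6×8 + 2 = 9010 (decimal)
Convert 9010 (decimal) → 9010 = 9×1000 + 10 → nine thousand ten (English words)
nine thousand ten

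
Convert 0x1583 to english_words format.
Convert 0x1583 (hexadecimal) → 1×4096 + 5×256 + 8×16 + 3 = 5507 (decimal)
Convert 5507 (decimal) → 5507 = 5×1000 + 5×100 + 7 → five thousand five hundred seven (English words)
five thousand five hundred seven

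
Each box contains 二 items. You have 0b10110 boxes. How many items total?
Convert 二 (Chinese numeral) → 2 (decimal)
Convert 0b10110 (binary) → 16 + 4 + 2 = 22 (decimal)
Compute 2 × 22 = 44
44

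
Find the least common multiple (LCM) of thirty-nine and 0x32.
Convert thirty-nine (English words) → 39 (decimal)
Convert 0x32 (hexadecimal) → 3×16 + 2 = 50 (decimal)
Compute lcm(39, 50) = 1950
1950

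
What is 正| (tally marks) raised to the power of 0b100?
Convert 正| (tally marks) → 5 + 1 = 6 (decimal)
Convert 0b100 (binary) → 4 (decimal)
Compute 6 ^ 4 = 1296
1296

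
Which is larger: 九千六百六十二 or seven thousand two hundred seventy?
Convert 九千六百六十二 (Chinese numeral) → 9×1000 + 6×100 + 6×10 + 2 = 9662 (decimal)
Convert seven thousand two hundred seventy (English words) → 7×1000 + 2×100 + 70 = 7270 (decimal)
Compare 9662 vs 7270: larger = 9662
9662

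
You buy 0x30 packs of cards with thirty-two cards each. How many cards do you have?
Convert thirty-two (English words) → 32 (decimal)
Convert 0x30 (hexadecimal) → 3×16 = 48 (decimal)
Compute 32 × 48 = 1536
1536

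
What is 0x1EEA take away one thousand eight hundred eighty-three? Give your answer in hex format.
Convert 0x1EEA (hexadecimal) → 1×4096 + 14×256 + 14×16 + 10 = 7914 (decimal)
Convert one thousand eight hundred eighty-three (English words) → 1×1000 + 8×100 + 83 = 1883 (decimal)
Compute 7914 - 1883 = 6031
Convert 6031 (decimal) → 6031 = 1×4096 + 7×256 + 8×16 + 15 → 0x178F (hexadecimal)
0x178F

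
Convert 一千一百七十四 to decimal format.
Convert 一千一百七十四 (Chinese numeral) → 1×1000 + 1×100 + 7×10 + 4 = 1174 (decimal)
1174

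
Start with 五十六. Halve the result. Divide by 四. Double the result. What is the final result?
Convert 五十六 (Chinese numeral) → 5×10 + 6 = 56 (decimal)
Start: 56
56 ÷ 2 = 28
Convert 四 (Chinese numeral) → 4 (decimal)
28 ÷ 4 = 7
7 × 2 = 14
14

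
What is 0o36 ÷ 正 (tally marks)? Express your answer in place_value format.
Convert 0o36 (octal) → 3×8 + 6 = 30 (decimal)
Convert 正 (tally marks) → 5 (decimal)
Compute 30 ÷ 5 = 6
Convert 6 (decimal) → 6 ones (place-value notation)
6 ones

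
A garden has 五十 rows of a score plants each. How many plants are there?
Convert a score (colloquial) → 20 (decimal)
Convert 五十 (Chinese numeral) → 5×10 = 50 (decimal)
Compute 20 × 50 = 1000
1000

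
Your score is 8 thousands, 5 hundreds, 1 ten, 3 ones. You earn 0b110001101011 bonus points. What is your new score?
Convert 8 thousands, 5 hundreds, 1 ten, 3 ones (place-value notation) → 8×1000 + 5×100 + 1×10 + 3 = 8513 (decimal)
Convert 0b110001101011 (binary) → 2048 + 1024 + 64 + 32 + 8 + 2 + 1 = 3179 (decimal)
Compute 8513 + 3179 = 11692
11692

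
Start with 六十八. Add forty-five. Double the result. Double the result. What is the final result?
Convert 六十八 (Chinese numeral) → 6×10 + 8 = 68 (decimal)
Start: 68
Convert forty-five (English words) → 45 (decimal)
68 + 45 = 113
113 × 2 = 226
226 × 2 = 452
452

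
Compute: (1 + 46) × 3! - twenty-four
Convert 3! (factorial) → 6 (decimal)
Convert twenty-four (English words) → 24 (decimal)
Expression in decimal: (1 + 46) × 6 - 24
Parentheses first: 1 + 46 = 47
Multiply: 47 × 6 = 282
Subtract: 282 - 24 = 258
258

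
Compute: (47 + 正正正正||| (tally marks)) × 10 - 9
Convert 正正正正||| (tally marks) → 5 + 5 + 5 + 5 + 3 = 23 (decimal)
Expression in decimal: (47 + 23) × 10 - 9
Parentheses first: 47 + 23 = 70
Multiply: 70 × 10 = 700
Subtract: 700 - 9 = 691
691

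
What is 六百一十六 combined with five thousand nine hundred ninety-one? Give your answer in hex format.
Convert 六百一十六 (Chinese numeral) → 6×100 + 1×10 + 6 = 616 (decimal)
Convert five thousand nine hundred ninety-one (English words) → 5×1000 + 9×100 + 91 = 5991 (decimal)
Compute 616 + 5991 = 6607
Convert 6607 (decimal) → 6607 = 1×4096 + 9×256 + 12×16 + 15 → 0x19CF (hexadecimal)
0x19CF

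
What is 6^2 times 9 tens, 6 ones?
Convert 6^2 (power) → 36 (decimal)
Convert 9 tens, 6 ones (place-value notation) → 9×10 + 6 = 96 (decimal)
Compute 36 × 96 = 3456
3456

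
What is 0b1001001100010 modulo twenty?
Convert 0b1001001100010 (binary) → 4096 + 512 + 64 + 32 + 2 = 4706 (decimal)
Convert twenty (English words) → 20 (decimal)
Compute 4706 mod 20 = 6
6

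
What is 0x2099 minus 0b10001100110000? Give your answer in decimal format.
Convert 0x2099 (hexadecimal) → 2×4096 + 9×16 + 9 = 8345 (decimal)
Convert 0b10001100110000 (binary) → 8192 + 512 + 256 + 32 + 16 = 9008 (decimal)
Compute 8345 - 9008 = -663
-663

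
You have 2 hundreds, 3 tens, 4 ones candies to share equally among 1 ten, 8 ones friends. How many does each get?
Convert 2 hundreds, 3 tens, 4 ones (place-value notation) → 2×100 + 3×10 + 4 = 234 (decimal)
Convert 1 ten, 8 ones (place-value notation) → 1×10 + 8 = 18 (decimal)
Compute 234 ÷ 18 = 13
13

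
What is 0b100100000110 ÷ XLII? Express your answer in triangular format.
Convert 0b100100000110 (binary) → 2048 + 256 + 4 + 2 = 2310 (decimal)
Convert XLII (Roman numeral) → 40 + 1 + 1 = 42 (decimal)
Compute 2310 ÷ 42 = 55
Convert 55 (decimal) → 55 = 10×11/2 → the 10th triangular number (triangular index)
the 10th triangular number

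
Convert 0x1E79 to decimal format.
Convert 0x1E79 (hexadecimal) → 1×4096 + 14×256 + 7×16 + 9 = 7801 (decimal)
7801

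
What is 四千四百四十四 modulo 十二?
Convert 四千四百四十四 (Chinese numeral) → 4×1000 + 4×100 + 4×10 + 4 = 4444 (decimal)
Convert 十二 (Chinese numeral) → 1×10 + 2 = 12 (decimal)
Compute 4444 mod 12 = 4
4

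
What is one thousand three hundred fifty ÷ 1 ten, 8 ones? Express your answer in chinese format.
Convert one thousand three hundred fifty (English words) → 1×1000 + 3×100 + 50 = 1350 (decimal)
Convert 1 ten, 8 ones (place-value notation) → 1×10 + 8 = 18 (decimal)
Compute 1350 ÷ 18 = 75
Convert 75 (decimal) → 75 = 7×10 + 5 → 七十五 (Chinese numeral)
七十五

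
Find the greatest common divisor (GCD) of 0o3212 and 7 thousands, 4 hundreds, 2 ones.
Convert 0o3212 (octal) → 3×512 + 2×64 + 1×8 + 2 = 1674 (decimal)
Convert 7 thousands, 4 hundreds, 2 ones (place-value notation) → 7×1000 + 4×100 + 2 = 7402 (decimal)
Compute gcd(1674, 7402) = 2
2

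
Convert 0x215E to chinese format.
Convert 0x215E (hexadecimal) → 2×4096 + 1×256 + 5×16 + 14 = 8542 (decimal)
Convert 8542 (decimal) → 8542 = 8×1000 + 5×100 + 4×10 + 2 → 八千五百四十二 (Chinese numeral)
八千五百四十二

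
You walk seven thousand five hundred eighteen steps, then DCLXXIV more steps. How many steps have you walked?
Convert seven thousand five hundred eighteen (English words) → 7×1000 + 5×100 + 18 = 7518 (decimal)
Convert DCLXXIV (Roman numeral) → 500 + 100 + 50 + 10 + 10 + 4 = 674 (decimal)
Compute 7518 + 674 = 8192
8192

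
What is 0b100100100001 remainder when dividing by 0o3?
Convert 0b100100100001 (binary) → 2048 + 256 + 32 + 1 = 2337 (decimal)
Convert 0o3 (octal) → 3 (decimal)
Compute 2337 mod 3 = 0
0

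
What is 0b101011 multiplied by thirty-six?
Convert 0b101011 (binary) → 32 + 8 + 2 + 1 = 43 (decimal)
Convert thirty-six (English words) → 36 (decimal)
Compute 43 × 36 = 1548
1548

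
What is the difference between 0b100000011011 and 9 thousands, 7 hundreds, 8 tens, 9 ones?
Convert 0b100000011011 (binary) → 2048 + 16 + 8 + 2 + 1 = 2075 (decimal)
Convert 9 thousands, 7 hundreds, 8 tens, 9 ones (place-value notation) → 9×1000 + 7×100 + 8×10 + 9 = 9789 (decimal)
Difference: |2075 - 9789| = 7714
7714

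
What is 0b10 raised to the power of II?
Convert 0b10 (binary) → 2 (decimal)
Convert II (Roman numeral) → 1 + 1 = 2 (decimal)
Compute 2 ^ 2 = 4
4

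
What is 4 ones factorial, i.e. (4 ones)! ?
Convert 4 ones (place-value notation) → 4 (decimal)
Compute 4! = 24
24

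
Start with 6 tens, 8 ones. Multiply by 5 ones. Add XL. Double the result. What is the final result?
Convert 6 tens, 8 ones (place-value notation) → 6×10 + 8 = 68 (decimal)
Start: 68
Convert 5 ones (place-value notation) → 5 (decimal)
68 × 5 = 340
Convert XL (Roman numeral) → 40 (decimal)
340 + 40 = 380
380 × 2 = 760
760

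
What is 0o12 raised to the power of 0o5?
Convert 0o12 (octal) → 1×8 + 2 = 10 (decimal)
Convert 0o5 (octal) → 5 (decimal)
Compute 10 ^ 5 = 100000
100000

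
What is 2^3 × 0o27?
Convert 2^3 (power) → 8 (decimal)
Convert 0o27 (octal) → 2×8 + 7 = 23 (decimal)
Compute 8 × 23 = 184
184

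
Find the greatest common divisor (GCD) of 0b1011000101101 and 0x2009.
Convert 0b1011000101101 (binary) → 4096 + 1024 + 512 + 32 + 8 + 4 + 1 = 5677 (decimal)
Convert 0x2009 (hexadecimal) → 2×4096 + 9 = 8201 (decimal)
Compute gcd(5677, 8201) = 1
1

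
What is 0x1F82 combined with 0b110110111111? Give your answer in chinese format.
Convert 0x1F82 (hexadecimal) → 1×4096 + 15×256 + 8×16 + 2 = 8066 (decimal)
Convert 0b110110111111 (binary) → 2048 + 1024 + 256 + 128 + 32 + 16 + 8 + 4 + 2 + 1 = 3519 (decimal)
Compute 8066 + 3519 = 11585
Convert 11585 (decimal) → 11585 = 1×10000 + 1×1000 + 5×100 + 8×10 + 5 → 一万一千五百八十五 (Chinese numeral)
一万一千五百八十五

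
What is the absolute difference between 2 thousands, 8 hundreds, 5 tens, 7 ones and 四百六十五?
Convert 2 thousands, 8 hundreds, 5 tens, 7 ones (place-value notation) → 2×1000 + 8×100 + 5×10 + 7 = 2857 (decimal)
Convert 四百六十五 (Chinese numeral) → 4×100 + 6×10 + 5 = 465 (decimal)
Compute |2857 - 465| = 2392
2392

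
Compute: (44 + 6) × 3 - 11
Parentheses first: 44 + 6 = 50
Multiply: 50 × 3 = 150
Subtract: 150 - 11 = 139
139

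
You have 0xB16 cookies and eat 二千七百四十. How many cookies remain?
Convert 0xB16 (hexadecimal) → 11×256 + 1×16 + 6 = 2838 (decimal)
Convert 二千七百四十 (Chinese numeral) → 2×1000 + 7×100 + 4×10 = 2740 (decimal)
Compute 2838 - 2740 = 98
98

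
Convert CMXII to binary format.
Convert CMXII (Roman numeral) → 900 + 10 + 1 + 1 = 912 (decimal)
Convert 912 (decimal) → 912 = 512 + 256 + 128 + 16 → 0b1110010000 (binary)
0b1110010000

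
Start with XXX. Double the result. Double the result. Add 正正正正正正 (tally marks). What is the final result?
Convert XXX (Roman numeral) → 10 + 10 + 10 = 30 (decimal)
Start: 30
30 × 2 = 60
60 × 2 = 120
Convert 正正正正正正 (tally marks) → 5 + 5 + 5 + 5 + 5 + 5 = 30 (decimal)
120 + 30 = 150
150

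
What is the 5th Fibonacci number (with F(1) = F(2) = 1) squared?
The 5th Fibonacci number (with F(1) = F(2) = 1): 1, 1, 2, 3, 5 → 5
Compute 5² = 5 × 5 = 25
25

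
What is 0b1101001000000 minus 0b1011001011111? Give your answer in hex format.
Convert 0b1101001000000 (binary) → 4096 + 2048 + 512 + 64 = 6720 (decimal)
Convert 0b1011001011111 (binary) → 4096 + 1024 + 512 + 64 + 16 + 8 + 4 + 2 + 1 = 5727 (decimal)
Compute 6720 - 5727 = 993
Convert 993 (decimal) → 993 = 3×256 + 14×16 + 1 → 0x3E1 (hexadecimal)
0x3E1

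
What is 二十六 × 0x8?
Convert 二十六 (Chinese numeral) → 2×10 + 6 = 26 (decimal)
Convert 0x8 (hexadecimal) → 8 (decimal)
Compute 26 × 8 = 208
208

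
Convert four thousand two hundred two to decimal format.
Convert four thousand two hundred two (English words) → 4×1000 + 2×100 + 2 = 4202 (decimal)
4202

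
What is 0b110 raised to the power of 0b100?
Convert 0b110 (binary) → 4 + 2 = 6 (decimal)
Convert 0b100 (binary) → 4 (decimal)
Compute 6 ^ 4 = 1296
1296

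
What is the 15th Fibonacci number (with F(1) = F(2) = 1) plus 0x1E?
The 15th Fibonacci number (with F(1) = F(2) = 1): 1, 1, 2, 3, 5, 8, 13, 21, 34, 55, 89, 144, 233, 377, 610 → 610
Convert 0x1E (hexadecimal) → 1×16 + 14 = 30 (decimal)
Compute 610 + 30 = 640
640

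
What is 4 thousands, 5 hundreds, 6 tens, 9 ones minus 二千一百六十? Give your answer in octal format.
Convert 4 thousands, 5 hundreds, 6 tens, 9 ones (place-value notation) → 4×1000 + 5×100 + 6×10 + 9 = 4569 (decimal)
Convert 二千一百六十 (Chinese numeral) → 2×1000 + 1×100 + 6×10 = 2160 (decimal)
Compute 4569 - 2160 = 2409
Convert 2409 (decimal) → 2409 = 4×512 + 5×64 + 5×8 + 1 → 0o4551 (octal)
0o4551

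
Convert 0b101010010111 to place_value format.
Convert 0b101010010111 (binary) → 2048 + 512 + 128 + 16 + 4 + 2 + 1 = 2711 (decimal)
Convert 2711 (decimal) → 2711 = 2×1000 + 7×100 + 1×10 + 1 → 2 thousands, 7 hundreds, 1 ten, 1 one (place-value notation)
2 thousands, 7 hundreds, 1 ten, 1 one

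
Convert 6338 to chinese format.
Convert 6338 (decimal) → 6338 = 6×1000 + 3×100 + 3×10 + 8 → 六千三百三十八 (Chinese numeral)
六千三百三十八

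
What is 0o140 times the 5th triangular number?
Convert 0o140 (octal) → 1×64 + 4×8 = 96 (decimal)
Convert the 5th triangular number (triangular index) → 5×6/2 = 15 (decimal)
Compute 96 × 15 = 1440
1440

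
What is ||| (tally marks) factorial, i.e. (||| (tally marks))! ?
Convert ||| (tally marks) → 3 (decimal)
Compute 3! = 6
6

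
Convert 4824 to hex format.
Convert 4824 (decimal) → 4824 = 1×4096 + 2×256 + 13×16 + 8 → 0x12D8 (hexadecimal)
0x12D8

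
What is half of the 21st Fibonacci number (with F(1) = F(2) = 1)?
The 21st Fibonacci number (with F(1) = F(2) = 1) = 10946
Compute 10946 ÷ 2 = 5473
5473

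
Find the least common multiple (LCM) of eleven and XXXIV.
Convert eleven (English words) → 11 (decimal)
Convert XXXIV (Roman numeral) → 10 + 10 + 10 + 4 = 34 (decimal)
Compute lcm(11, 34) = 374
374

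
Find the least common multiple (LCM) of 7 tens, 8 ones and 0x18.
Convert 7 tens, 8 ones (place-value notation) → 7×10 + 8 = 78 (decimal)
Convert 0x18 (hexadecimal) → 1×16 + 8 = 24 (decimal)
Compute lcm(78, 24) = 312
312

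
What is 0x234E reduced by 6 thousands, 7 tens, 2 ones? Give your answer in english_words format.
Convert 0x234E (hexadecimal) → 2×4096 + 3×256 + 4×16 + 14 = 9038 (decimal)
Convert 6 thousands, 7 tens, 2 ones (place-value notation) → 6×1000 + 7×10 + 2 = 6072 (decimal)
Compute 9038 - 6072 = 2966
Convert 2966 (decimal) → 2966 = 2×1000 + 9×100 + 66 → two thousand nine hundred sixty-six (English words)
two thousand nine hundred sixty-six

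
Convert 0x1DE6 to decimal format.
Convert 0x1DE6 (hexadecimal) → 1×4096 + 13×256 + 14×16 + 6 = 7654 (decimal)
7654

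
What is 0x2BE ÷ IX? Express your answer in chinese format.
Convert 0x2BE (hexadecimal) → 2×256 + 11×16 + 14 = 702 (decimal)
Convert IX (Roman numeral) → 9 (decimal)
Compute 702 ÷ 9 = 78
Convert 78 (decimal) → 78 = 7×10 + 8 → 七十八 (Chinese numeral)
七十八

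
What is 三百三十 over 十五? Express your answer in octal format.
Convert 三百三十 (Chinese numeral) → 3×100 + 3×10 = 330 (decimal)
Convert 十五 (Chinese numeral) → 1×10 + 5 = 15 (decimal)
Compute 330 ÷ 15 = 22
Convert 22 (decimal) → 22 = 2×8 + 6 → 0o26 (octal)
0o26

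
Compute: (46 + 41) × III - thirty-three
Convert III (Roman numeral) → 1 + 1 + 1 = 3 (decimal)
Convert thirty-three (English words) → 33 (decimal)
Expression in decimal: (46 + 41) × 3 - 33
Parentheses first: 46 + 41 = 87
Multiply: 87 × 3 = 261
Subtract: 261 - 33 = 228
228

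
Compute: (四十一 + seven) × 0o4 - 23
Convert 四十一 (Chinese numeral) → 4×10 + 1 = 41 (decimal)
Convert seven (English words) → 7 (decimal)
Convert 0o4 (octal) → 4 (decimal)
Expression in decimal: (41 + 7) × 4 - 23
Parentheses first: 41 + 7 = 48
Multiply: 48 × 4 = 192
Subtract: 192 - 23 = 169
169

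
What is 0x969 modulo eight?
Convert 0x969 (hexadecimal) → 9×256 + 6×16 + 9 = 2409 (decimal)
Convert eight (English words) → 8 (decimal)
Compute 2409 mod 8 = 1
1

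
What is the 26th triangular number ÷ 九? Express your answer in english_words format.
Convert the 26th triangular number (triangular index) → 26×27/2 = 351 (decimal)
Convert 九 (Chinese numeral) → 9 (decimal)
Compute 351 ÷ 9 = 39
Convert 39 (decimal) → thirty-nine (English words)
thirty-nine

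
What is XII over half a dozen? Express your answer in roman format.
Convert XII (Roman numeral) → 10 + 1 + 1 = 12 (decimal)
Convert half a dozen (colloquial) → 6 (decimal)
Compute 12 ÷ 6 = 2
Convert 2 (decimal) → 2 = 1 + 1 → II (Roman numeral)
II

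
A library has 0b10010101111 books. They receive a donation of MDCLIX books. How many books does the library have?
Convert 0b10010101111 (binary) → 1024 + 128 + 32 + 8 + 4 + 2 + 1 = 1199 (decimal)
Convert MDCLIX (Roman numeral) → 1000 + 500 + 100 + 50 + 9 = 1659 (decimal)
Compute 1199 + 1659 = 2858
2858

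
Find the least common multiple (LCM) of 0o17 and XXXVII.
Convert 0o17 (octal) → 1×8 + 7 = 15 (decimal)
Convert XXXVII (Roman numeral) → 10 + 10 + 10 + 5 + 1 + 1 = 37 (decimal)
Compute lcm(15, 37) = 555
555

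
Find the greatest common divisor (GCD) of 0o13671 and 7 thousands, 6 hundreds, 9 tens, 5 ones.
Convert 0o13671 (octal) → 1×4096 + 3×512 + 6×64 + 7×8 + 1 = 6073 (decimal)
Convert 7 thousands, 6 hundreds, 9 tens, 5 ones (place-value notation) → 7×1000 + 6×100 + 9×10 + 5 = 7695 (decimal)
Compute gcd(6073, 7695) = 1
1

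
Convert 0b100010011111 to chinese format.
Convert 0b100010011111 (binary) → 2048 + 128 + 16 + 8 + 4 + 2 + 1 = 2207 (decimal)
Convert 2207 (decimal) → 2207 = 2×1000 + 2×100 + 7 → 二千二百零七 (Chinese numeral)
二千二百零七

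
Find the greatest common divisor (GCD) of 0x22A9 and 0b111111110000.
Convert 0x22A9 (hexadecimal) → 2×4096 + 2×256 + 10×16 + 9 = 8873 (decimal)
Convert 0b111111110000 (binary) → 2048 + 1024 + 512 + 256 + 128 + 64 + 32 + 16 = 4080 (decimal)
Compute gcd(8873, 4080) = 1
1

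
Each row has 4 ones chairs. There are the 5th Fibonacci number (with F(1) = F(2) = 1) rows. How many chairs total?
Convert 4 ones (place-value notation) → 4 (decimal)
Convert the 5th Fibonacci number (with F(1) = F(2) = 1) (Fibonacci index) → 1, 1, 2, 3, 5 → 5 (decimal)
Compute 4 × 5 = 20
20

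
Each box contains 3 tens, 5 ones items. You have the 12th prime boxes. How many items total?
Convert 3 tens, 5 ones (place-value notation) → 3×10 + 5 = 35 (decimal)
Convert the 12th prime (prime index) → 37 (decimal)
Compute 35 × 37 = 1295
1295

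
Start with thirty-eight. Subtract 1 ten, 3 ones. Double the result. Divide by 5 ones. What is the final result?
Convert thirty-eight (English words) → 38 (decimal)
Start: 38
Convert 1 ten, 3 ones (place-value notation) → 1×10 + 3 = 13 (decimal)
38 - 13 = 25
25 × 2 = 50
Convert 5 ones (place-value notation) → 5 (decimal)
50 ÷ 5 = 10
10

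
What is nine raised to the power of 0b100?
Convert nine (English words) → 9 (decimal)
Convert 0b100 (binary) → 4 (decimal)
Compute 9 ^ 4 = 6561
6561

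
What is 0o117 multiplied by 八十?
Convert 0o117 (octal) → 1×64 + 1×8 + 7 = 79 (decimal)
Convert 八十 (Chinese numeral) → 8×10 = 80 (decimal)
Compute 79 × 80 = 6320
6320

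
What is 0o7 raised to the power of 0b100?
Convert 0o7 (octal) → 7 (decimal)
Convert 0b100 (binary) → 4 (decimal)
Compute 7 ^ 4 = 2401
2401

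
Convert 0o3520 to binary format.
Convert 0o3520 (octal) → 3×512 + 5×64 + 2×8 = 1872 (decimal)
Convert 1872 (decimal) → 1872 = 1024 + 512 + 256 + 64 + 16 → 0b11101010000 (binary)
0b11101010000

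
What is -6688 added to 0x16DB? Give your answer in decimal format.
Convert 0x16DB (hexadecimal) → 1×4096 + 6×256 + 13×16 + 11 = 5851 (decimal)
Compute -6688 + 5851 = -837
-837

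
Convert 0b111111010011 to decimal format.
Convert 0b111111010011 (binary) → 2048 + 1024 + 512 + 256 + 128 + 64 + 16 + 2 + 1 = 4051 (decimal)
4051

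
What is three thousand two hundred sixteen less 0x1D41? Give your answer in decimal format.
Convert three thousand two hundred sixteen (English words) → 3×1000 + 2×100 + 16 = 3216 (decimal)
Convert 0x1D41 (hexadecimal) → 1×4096 + 13×256 + 4×16 + 1 = 7489 (decimal)
Compute 3216 - 7489 = -4273
-4273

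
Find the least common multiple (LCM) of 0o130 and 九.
Convert 0o130 (octal) → 1×64 + 3×8 = 88 (decimal)
Convert 九 (Chinese numeral) → 9 (decimal)
Compute lcm(88, 9) = 792
792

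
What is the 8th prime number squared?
The 8th prime number = 19
Compute 19² = 19 × 19 = 361
361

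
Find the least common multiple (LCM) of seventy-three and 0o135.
Convert seventy-three (English words) → 73 (decimal)
Convert 0o135 (octal) → 1×64 + 3×8 + 5 = 93 (decimal)
Compute lcm(73, 93) = 6789
6789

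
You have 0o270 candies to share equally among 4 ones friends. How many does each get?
Convert 0o270 (octal) → 2×64 + 7×8 = 184 (decimal)
Convert 4 ones (place-value notation) → 4 (decimal)
Compute 184 ÷ 4 = 46
46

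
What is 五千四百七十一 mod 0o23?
Convert 五千四百七十一 (Chinese numeral) → 5×1000 + 4×100 + 7×10 + 1 = 5471 (decimal)
Convert 0o23 (octal) → 2×8 + 3 = 19 (decimal)
Compute 5471 mod 19 = 18
18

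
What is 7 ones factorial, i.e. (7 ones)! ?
Convert 7 ones (place-value notation) → 7 (decimal)
Compute 7! = 5040
5040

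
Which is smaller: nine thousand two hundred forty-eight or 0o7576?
Convert nine thousand two hundred forty-eight (English words) → 9×1000 + 2×100 + 48 = 9248 (decimal)
Convert 0o7576 (octal) → 7×512 + 5×64 + 7×8 + 6 = 3966 (decimal)
Compare 9248 vs 3966: smaller = 3966
3966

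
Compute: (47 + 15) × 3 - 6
Parentheses first: 47 + 15 = 62
Multiply: 62 × 3 = 186
Subtract: 186 - 6 = 180
180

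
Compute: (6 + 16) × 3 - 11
Parentheses first: 6 + 16 = 22
Multiply: 22 × 3 = 66
Subtract: 66 - 11 = 55
55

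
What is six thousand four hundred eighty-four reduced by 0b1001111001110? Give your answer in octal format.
Convert six thousand four hundred eighty-four (English words) → 6×1000 + 4×100 + 84 = 6484 (decimal)
Convert 0b1001111001110 (binary) → 4096 + 512 + 256 + 128 + 64 + 8 + 4 + 2 = 5070 (decimal)
Compute 6484 - 5070 = 1414
Convert 1414 (decimal) → 1414 = 2×512 + 6×64 + 6 → 0o2606 (octal)
0o2606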